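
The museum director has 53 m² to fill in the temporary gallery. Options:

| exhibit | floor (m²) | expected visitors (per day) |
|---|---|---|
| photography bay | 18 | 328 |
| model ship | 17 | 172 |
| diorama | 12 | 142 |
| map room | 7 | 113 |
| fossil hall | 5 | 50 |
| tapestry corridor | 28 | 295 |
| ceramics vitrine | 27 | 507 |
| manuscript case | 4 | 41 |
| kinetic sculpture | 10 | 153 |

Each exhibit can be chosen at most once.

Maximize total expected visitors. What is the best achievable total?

948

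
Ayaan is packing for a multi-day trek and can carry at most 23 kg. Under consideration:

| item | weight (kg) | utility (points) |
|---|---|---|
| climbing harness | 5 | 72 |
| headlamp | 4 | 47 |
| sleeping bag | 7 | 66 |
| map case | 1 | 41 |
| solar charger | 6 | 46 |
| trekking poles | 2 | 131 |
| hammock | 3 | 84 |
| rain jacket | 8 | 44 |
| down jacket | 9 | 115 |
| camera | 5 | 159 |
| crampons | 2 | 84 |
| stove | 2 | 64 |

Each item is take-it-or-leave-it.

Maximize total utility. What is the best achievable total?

641

Ranking by ratio (utility/kg): trekking poles 65.50, crampons 42.00, map case 41.00.
The ratio heuristic lands on climbing harness + map case + trekking poles + hammock + camera + crampons + stove (635) but leaves 3 kg idle.
Replace map case with headlamp: the trade gains 6 net, giving 641 at 23 kg.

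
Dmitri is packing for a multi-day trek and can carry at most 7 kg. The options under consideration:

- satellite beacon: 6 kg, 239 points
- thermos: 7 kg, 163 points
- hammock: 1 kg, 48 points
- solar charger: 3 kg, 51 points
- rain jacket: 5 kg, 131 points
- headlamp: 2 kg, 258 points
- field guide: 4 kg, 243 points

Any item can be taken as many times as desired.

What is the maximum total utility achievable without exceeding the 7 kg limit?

By utility per kg: headlamp 129.00, field guide 60.75, hammock 48.00 lead.
Hammock + 3×headlamp uses 7 of the 7 kg and totals 822.
Every other selection either busts 7 kg or fails to beat 822.

822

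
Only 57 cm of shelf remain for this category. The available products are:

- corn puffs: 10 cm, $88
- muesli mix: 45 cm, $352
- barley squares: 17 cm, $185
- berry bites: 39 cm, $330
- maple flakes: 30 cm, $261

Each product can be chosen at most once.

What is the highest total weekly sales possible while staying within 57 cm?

Corn puffs + barley squares + maple flakes uses 57 of the 57 cm and totals 534.
Runner-up barley squares + berry bites tops out at 515.

534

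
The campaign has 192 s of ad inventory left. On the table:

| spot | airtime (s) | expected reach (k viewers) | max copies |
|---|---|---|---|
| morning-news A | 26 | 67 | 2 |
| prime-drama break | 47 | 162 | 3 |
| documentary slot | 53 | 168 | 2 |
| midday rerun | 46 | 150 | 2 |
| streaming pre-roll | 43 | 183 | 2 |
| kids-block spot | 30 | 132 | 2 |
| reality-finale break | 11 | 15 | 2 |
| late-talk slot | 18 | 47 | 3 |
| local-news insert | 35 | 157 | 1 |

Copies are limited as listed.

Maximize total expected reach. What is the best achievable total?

802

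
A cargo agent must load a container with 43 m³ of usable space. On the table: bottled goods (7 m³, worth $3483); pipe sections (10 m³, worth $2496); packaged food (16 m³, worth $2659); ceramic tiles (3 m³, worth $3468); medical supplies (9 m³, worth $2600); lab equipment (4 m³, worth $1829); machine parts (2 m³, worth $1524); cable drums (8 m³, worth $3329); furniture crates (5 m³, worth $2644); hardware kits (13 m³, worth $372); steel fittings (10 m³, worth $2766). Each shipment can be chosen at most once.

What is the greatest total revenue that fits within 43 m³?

19043

Ranking by ratio (revenue/m³): ceramic tiles 1156.00, machine parts 762.00, furniture crates 528.80.
Filling by ratio: bottled goods + ceramic tiles + medical supplies + lab equipment + machine parts + cable drums + furniture crates for 18877, with 5 m³ left unused.
Replace medical supplies with steel fittings: the trade gains 166 net, giving 19043 at 39 m³.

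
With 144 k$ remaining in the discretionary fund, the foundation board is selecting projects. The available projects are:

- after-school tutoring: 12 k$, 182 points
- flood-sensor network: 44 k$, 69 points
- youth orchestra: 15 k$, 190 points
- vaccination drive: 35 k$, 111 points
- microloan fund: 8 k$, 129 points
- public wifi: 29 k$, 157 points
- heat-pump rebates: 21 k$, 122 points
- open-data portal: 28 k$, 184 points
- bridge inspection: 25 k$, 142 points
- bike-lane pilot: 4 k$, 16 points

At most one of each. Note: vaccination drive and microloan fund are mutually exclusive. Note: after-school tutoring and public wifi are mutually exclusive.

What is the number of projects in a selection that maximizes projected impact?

Optimal total is 965.
For example after-school tutoring + youth orchestra + microloan fund + heat-pump rebates + open-data portal + bridge inspection + bike-lane pilot achieves it, using 113 k$.
All optima have 7 projects.

7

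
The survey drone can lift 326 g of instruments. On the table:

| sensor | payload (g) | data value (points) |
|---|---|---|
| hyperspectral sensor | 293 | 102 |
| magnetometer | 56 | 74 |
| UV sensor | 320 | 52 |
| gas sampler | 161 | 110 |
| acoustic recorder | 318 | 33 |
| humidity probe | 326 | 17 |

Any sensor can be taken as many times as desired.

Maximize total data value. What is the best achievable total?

Ranking by ratio (data value/g): magnetometer 1.32, gas sampler 0.68, hyperspectral sensor 0.35.
Taking 5×magnetometer: 280 g used, 370 in data value.

370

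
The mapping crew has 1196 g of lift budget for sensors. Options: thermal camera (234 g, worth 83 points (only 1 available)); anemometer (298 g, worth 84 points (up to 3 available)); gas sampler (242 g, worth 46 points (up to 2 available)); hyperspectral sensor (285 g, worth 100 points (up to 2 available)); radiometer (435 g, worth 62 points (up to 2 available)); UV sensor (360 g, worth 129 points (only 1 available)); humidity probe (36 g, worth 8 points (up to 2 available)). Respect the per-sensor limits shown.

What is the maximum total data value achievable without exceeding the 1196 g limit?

412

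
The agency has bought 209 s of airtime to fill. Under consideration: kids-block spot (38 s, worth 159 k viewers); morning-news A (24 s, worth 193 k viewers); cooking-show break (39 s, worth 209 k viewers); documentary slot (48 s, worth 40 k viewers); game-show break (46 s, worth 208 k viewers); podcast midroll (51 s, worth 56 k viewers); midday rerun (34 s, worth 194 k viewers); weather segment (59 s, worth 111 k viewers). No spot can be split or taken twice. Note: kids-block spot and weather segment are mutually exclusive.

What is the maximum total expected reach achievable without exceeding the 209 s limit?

963

Taking kids-block spot + morning-news A + cooking-show break + game-show break + midday rerun: 181 s used, 963 in expected reach.
That's the maximum — no feasible swap from here does better than 963.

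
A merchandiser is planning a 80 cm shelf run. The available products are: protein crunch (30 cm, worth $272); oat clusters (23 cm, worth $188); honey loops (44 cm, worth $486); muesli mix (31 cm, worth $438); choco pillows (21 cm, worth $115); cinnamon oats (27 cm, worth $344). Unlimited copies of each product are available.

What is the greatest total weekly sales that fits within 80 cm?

924

A density-first pass picks 2×muesli mix — 876 at 62 cm.
Dropping muesli mix frees 31 cm; slotting in honey loops (44 cm) lifts the total to 924 at 75 cm.
No other feasible combination exceeds 924.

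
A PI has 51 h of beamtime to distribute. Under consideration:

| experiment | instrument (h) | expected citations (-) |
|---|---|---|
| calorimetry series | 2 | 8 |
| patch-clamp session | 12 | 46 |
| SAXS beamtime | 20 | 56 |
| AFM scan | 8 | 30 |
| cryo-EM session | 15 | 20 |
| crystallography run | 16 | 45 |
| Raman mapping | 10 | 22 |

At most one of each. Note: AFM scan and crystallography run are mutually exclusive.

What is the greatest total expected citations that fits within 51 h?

155

Calorimetry series + patch-clamp session + SAXS beamtime + crystallography run uses 50 of the 51 h and totals 155.
Every other selection either busts 51 h or breaks a pairing rule or fails to beat 155.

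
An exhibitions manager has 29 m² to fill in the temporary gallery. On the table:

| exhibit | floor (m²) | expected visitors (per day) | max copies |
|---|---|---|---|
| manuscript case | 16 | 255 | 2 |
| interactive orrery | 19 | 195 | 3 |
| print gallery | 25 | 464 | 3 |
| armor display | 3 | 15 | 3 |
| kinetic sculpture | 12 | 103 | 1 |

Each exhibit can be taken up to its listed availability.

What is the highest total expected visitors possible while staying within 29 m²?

479

By expected visitors per m²: print gallery 18.56, manuscript case 15.94, interactive orrery 10.26 lead.
Print gallery + armor display uses 28 of the 29 m² and totals 479.
That's the maximum — no swap from here does better than 479.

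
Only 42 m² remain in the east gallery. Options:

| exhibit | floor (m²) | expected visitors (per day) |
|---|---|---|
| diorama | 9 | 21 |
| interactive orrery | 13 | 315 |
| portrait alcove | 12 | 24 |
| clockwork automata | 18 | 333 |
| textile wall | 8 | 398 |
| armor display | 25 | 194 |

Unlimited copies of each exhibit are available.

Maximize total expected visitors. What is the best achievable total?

Ranking by ratio (expected visitors/m²): textile wall 49.75, interactive orrery 24.23, clockwork automata 18.50.
Best packing: 5×textile wall — 40 m², 1990 total.

1990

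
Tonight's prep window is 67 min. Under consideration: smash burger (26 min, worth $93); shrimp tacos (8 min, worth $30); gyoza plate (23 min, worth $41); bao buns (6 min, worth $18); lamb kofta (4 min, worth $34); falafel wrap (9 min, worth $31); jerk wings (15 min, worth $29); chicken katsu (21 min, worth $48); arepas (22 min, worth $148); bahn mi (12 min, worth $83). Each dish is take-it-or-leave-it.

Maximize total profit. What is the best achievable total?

358

By profit per min: lamb kofta 8.50, bahn mi 6.92, arepas 6.73 lead.
Taking the top-ratio dishes first gives shrimp tacos + bao buns + lamb kofta + falafel wrap + arepas + bahn mi for 344 (61 min).
Replace shrimp tacos and bao buns and falafel wrap with smash burger: the trade gains 14 net, giving 358 at 64 min.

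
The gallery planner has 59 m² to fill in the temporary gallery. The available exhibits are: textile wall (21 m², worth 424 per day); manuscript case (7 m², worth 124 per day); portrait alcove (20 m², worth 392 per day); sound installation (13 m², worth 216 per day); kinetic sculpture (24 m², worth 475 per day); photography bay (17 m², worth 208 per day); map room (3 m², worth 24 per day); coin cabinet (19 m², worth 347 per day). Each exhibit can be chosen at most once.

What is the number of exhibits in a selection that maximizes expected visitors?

3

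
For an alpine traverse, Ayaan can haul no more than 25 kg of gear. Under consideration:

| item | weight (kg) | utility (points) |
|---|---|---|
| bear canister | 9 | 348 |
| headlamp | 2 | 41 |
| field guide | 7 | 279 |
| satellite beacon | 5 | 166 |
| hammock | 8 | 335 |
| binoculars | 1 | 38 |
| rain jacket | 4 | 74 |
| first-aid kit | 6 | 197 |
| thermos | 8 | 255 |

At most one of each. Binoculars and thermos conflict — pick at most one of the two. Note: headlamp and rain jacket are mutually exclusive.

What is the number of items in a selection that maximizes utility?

Optimal total is 1000.
One optimal bundle: bear canister + field guide + hammock + binoculars (25 kg).
All optima have 4 items.

4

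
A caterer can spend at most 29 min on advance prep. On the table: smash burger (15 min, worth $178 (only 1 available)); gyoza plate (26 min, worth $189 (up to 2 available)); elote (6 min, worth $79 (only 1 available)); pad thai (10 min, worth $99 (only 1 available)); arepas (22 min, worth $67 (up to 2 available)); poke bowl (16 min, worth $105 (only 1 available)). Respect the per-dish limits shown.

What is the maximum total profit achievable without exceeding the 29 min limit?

277

Ranking by ratio (profit/min): elote 13.17, smash burger 11.87, pad thai 9.90, gyoza plate 7.27.
Filling by ratio: smash burger + elote for 257, with 8 min left unused.
The 6 min tied up in elote is better spent on pad thai — total rises to 277 (25 min).
The spare 4 min is too small for any remaining dish, and no exchange beats 277.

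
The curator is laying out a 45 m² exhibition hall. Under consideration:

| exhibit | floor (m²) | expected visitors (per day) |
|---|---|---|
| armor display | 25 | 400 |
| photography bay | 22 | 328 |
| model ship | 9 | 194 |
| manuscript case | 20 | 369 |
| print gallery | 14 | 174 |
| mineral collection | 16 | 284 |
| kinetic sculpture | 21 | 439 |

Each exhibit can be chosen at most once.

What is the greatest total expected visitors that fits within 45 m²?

847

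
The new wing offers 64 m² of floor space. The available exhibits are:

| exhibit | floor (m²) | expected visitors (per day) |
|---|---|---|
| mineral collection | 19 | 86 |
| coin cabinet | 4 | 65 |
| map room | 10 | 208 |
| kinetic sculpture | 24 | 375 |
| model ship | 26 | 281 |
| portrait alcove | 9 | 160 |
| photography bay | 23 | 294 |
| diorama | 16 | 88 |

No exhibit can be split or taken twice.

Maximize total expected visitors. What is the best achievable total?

942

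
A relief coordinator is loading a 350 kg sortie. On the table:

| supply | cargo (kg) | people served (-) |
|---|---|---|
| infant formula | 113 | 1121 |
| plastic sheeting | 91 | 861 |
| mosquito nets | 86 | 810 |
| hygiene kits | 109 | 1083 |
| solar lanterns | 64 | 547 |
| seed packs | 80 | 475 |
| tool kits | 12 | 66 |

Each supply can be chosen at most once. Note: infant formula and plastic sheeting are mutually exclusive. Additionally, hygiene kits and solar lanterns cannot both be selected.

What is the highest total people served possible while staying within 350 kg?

3080

Infant formula + mosquito nets + hygiene kits + tool kits uses 320 of the 350 kg and totals 3080.
The spare 30 kg is too small for any remaining supply, and no feasible exchange beats 3080.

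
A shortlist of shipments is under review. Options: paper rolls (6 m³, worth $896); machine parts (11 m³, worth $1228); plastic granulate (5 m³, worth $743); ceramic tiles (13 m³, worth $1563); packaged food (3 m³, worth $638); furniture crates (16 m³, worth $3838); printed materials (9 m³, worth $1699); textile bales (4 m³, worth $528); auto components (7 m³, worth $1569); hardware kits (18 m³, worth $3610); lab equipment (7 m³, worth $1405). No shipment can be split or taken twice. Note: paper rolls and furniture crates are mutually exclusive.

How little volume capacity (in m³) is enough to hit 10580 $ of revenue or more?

50

Look for the lowest-volume combination reaching 10580.
Taking furniture crates + printed materials + auto components + hardware kits gives 10716 (≥ 10580) for 50 m³.
Below 50 m³ the best achievable stays under 10580.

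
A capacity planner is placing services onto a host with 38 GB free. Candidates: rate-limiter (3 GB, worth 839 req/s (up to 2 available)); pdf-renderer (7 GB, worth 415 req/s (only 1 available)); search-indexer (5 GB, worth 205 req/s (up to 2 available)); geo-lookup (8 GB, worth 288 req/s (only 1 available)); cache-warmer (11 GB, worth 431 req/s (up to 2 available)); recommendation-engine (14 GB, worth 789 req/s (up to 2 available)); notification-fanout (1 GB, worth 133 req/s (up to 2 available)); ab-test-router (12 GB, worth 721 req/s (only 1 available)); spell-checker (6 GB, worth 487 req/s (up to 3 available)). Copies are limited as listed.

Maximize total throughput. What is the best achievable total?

4126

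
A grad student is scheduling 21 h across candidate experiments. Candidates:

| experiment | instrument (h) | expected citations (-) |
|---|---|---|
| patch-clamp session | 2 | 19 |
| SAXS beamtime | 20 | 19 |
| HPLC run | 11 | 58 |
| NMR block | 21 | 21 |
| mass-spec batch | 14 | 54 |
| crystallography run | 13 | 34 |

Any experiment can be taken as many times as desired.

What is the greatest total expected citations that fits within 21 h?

190

The ratio ordering already packs tightly: 10×patch-clamp session, 20 h, 190.
No other feasible combination exceeds 190.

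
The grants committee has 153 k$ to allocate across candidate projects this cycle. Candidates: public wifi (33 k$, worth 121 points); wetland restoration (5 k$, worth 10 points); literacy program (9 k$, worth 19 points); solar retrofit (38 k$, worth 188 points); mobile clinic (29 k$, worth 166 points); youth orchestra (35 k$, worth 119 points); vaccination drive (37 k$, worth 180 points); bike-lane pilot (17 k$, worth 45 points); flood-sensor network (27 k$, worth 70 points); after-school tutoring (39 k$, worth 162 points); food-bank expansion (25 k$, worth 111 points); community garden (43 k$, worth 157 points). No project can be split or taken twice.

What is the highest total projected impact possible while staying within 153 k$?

A density-first pass picks wetland restoration + solar retrofit + mobile clinic + vaccination drive + bike-lane pilot + food-bank expansion — 700 at 151 k$.
Using the slack differently, literacy program + solar retrofit + mobile clinic + vaccination drive + after-school tutoring comes to 715 at 152 k$.
Runner-up wetland restoration + solar retrofit + mobile clinic + vaccination drive + after-school tutoring tops out at 706.

715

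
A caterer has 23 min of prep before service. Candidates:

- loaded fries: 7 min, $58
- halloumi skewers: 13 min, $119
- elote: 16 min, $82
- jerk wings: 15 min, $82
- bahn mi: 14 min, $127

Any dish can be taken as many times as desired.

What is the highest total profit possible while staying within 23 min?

Density check — halloumi skewers 9.15, bahn mi 9.07, loaded fries 8.29 are the best per min.
Taking the top-ratio dishes first gives loaded fries + halloumi skewers for 177 (20 min).
Dropping halloumi skewers frees 13 min; slotting in bahn mi (14 min) lifts the total to 185 at 21 min.

185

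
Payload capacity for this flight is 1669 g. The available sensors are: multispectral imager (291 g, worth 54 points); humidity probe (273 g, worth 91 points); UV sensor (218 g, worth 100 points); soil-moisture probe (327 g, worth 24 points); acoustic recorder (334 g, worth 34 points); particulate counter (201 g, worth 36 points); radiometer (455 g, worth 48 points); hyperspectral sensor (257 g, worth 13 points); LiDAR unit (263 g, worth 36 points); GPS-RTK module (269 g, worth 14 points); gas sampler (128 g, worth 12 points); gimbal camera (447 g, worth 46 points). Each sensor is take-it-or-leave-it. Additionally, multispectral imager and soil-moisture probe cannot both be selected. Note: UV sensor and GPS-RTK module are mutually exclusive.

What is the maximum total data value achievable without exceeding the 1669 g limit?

Ranking by ratio (data value/g): UV sensor 0.46, humidity probe 0.33, multispectral imager 0.19, particulate counter 0.18.
Multispectral imager + humidity probe + UV sensor + acoustic recorder + particulate counter + LiDAR unit uses 1580 of the 1669 g and totals 351.
Nothing else feasible within 1669 g beats 351.

351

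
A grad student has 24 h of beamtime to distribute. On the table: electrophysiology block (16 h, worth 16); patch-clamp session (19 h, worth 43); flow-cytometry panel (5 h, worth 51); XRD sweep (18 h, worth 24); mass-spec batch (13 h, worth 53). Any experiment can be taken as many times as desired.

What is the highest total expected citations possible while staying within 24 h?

The ratio ordering already packs tightly: 4×flow-cytometry panel, 20 h, 204.
The spare 4 h is too small for any remaining experiment, and no exchange beats 204.

204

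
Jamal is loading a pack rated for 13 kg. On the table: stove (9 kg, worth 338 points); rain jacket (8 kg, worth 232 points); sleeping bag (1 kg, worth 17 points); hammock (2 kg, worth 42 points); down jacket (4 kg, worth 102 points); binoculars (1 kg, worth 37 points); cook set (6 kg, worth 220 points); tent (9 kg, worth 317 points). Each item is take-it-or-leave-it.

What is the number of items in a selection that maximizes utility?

Best achievable utility is 440.
stove + down jacket hits 440 at 13 kg.
All optima have 2 items.

2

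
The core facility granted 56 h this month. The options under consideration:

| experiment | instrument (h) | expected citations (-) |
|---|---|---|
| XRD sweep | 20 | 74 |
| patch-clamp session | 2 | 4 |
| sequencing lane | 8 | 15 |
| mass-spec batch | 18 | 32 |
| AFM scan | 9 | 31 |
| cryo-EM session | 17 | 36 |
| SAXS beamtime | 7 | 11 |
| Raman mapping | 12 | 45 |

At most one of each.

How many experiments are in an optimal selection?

5

Optimal total is 176.
For example XRD sweep + sequencing lane + AFM scan + SAXS beamtime + Raman mapping achieves it, using 56 h.
Every optimal selection uses 5 experiments.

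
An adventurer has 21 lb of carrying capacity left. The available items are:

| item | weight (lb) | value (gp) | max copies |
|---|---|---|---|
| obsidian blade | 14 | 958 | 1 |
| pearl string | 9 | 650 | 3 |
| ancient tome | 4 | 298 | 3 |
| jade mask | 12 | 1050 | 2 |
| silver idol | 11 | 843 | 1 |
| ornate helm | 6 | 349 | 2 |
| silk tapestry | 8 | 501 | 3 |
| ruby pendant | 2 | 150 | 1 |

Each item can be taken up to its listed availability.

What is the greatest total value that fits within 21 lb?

1700

By value per lb: jade mask 87.50, silver idol 76.64, ruby pendant 75.00 lead.
The ratio heuristic lands on ancient tome + jade mask + ruby pendant (1498) but leaves 3 lb idle.
The 6 lb tied up in ancient tome and ruby pendant is better spent on pearl string — total rises to 1700 (21 lb).
No other feasible combination exceeds 1700.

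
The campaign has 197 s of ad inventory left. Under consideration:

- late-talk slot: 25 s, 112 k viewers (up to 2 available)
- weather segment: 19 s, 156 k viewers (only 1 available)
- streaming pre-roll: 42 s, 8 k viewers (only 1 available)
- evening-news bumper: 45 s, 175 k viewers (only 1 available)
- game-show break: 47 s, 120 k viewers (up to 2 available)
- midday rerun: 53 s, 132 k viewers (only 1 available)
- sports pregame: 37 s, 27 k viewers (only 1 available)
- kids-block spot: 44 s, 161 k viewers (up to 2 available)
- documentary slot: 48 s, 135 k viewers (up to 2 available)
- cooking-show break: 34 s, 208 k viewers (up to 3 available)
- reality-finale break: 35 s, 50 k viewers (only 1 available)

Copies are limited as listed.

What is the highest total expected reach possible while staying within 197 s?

1067

By expected reach per s: weather segment 8.21, cooking-show break 6.12, late-talk slot 4.48 lead.
Greedy by ratio would take 2×late-talk slot + weather segment + 3×cooking-show break: 171 s used, total 1004.
Dropping late-talk slot frees 25 s; slotting in evening-news bumper (45 s) lifts the total to 1067 at 191 s.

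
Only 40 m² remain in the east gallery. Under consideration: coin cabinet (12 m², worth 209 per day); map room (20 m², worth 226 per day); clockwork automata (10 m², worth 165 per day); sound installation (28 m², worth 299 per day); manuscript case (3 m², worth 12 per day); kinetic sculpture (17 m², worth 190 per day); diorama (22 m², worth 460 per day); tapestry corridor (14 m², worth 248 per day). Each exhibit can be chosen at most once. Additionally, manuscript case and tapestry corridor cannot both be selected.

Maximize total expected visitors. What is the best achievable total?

708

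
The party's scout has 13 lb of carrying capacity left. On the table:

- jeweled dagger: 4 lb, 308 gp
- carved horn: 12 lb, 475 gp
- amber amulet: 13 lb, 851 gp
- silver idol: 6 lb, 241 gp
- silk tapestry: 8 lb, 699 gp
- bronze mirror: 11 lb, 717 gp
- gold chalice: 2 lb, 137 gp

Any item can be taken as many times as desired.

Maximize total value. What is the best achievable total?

1007

Jeweled dagger + silk tapestry uses 12 of the 13 lb and totals 1007.
That's the maximum — no swap from here does better than 1007.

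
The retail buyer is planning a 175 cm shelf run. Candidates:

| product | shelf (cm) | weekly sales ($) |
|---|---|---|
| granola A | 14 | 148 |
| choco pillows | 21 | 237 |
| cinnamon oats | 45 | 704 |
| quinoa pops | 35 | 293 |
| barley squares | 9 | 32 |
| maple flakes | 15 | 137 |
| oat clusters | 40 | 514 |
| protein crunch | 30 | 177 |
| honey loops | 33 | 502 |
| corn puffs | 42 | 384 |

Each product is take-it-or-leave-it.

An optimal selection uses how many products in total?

5

Best achievable weekly sales is 2252.
For example granola A + cinnamon oats + oat clusters + honey loops + corn puffs achieves it, using 174 cm.
Every optimal selection uses 5 products.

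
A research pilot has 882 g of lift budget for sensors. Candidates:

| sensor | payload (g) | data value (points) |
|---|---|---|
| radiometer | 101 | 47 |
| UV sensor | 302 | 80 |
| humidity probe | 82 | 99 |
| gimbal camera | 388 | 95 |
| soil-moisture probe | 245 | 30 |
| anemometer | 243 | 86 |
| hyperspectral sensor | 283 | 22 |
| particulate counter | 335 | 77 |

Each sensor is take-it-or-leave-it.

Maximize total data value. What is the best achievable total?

Density check — humidity probe 1.21, radiometer 0.47, anemometer 0.35 are the best per g.
Greedy by ratio would take radiometer + UV sensor + humidity probe + anemometer: 728 g used, total 312.
Replace UV sensor with gimbal camera: the trade gains 15 net, giving 327 at 814 g.

327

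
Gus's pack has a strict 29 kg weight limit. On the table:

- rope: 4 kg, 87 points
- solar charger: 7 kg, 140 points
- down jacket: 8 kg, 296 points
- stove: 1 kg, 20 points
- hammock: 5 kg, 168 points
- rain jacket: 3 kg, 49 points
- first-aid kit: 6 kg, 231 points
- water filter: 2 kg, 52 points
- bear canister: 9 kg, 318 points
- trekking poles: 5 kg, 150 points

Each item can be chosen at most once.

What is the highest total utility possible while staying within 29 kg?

1033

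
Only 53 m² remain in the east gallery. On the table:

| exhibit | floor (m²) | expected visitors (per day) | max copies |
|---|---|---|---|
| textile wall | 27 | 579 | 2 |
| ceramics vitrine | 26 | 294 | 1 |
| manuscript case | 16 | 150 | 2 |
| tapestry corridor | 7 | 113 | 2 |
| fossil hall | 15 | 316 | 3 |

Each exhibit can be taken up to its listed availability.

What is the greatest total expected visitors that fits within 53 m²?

1061

Ranking by ratio (expected visitors/m²): textile wall 21.44, fossil hall 21.07, tapestry corridor 16.14, ceramics vitrine 11.31.
The ratio heuristic lands on textile wall + tapestry corridor + fossil hall (1008) but leaves 4 m² idle.
Replace textile wall with 2×fossil hall: the trade gains 53 net, giving 1061 at 52 m².
No other feasible combination exceeds 1061.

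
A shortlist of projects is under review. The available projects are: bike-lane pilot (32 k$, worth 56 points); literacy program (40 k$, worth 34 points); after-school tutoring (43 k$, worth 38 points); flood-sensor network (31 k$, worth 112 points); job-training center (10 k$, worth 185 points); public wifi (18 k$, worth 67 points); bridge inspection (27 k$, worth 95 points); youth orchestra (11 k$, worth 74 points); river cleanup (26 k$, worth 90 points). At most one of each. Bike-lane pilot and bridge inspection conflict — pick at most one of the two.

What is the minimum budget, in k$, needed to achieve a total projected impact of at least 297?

39

Look for the lowest-budget combination reaching 297.
Taking job-training center + public wifi + youth orchestra gives 326 (≥ 297) for 39 k$.
Any bundle with less than 39 k$ falls short of 297.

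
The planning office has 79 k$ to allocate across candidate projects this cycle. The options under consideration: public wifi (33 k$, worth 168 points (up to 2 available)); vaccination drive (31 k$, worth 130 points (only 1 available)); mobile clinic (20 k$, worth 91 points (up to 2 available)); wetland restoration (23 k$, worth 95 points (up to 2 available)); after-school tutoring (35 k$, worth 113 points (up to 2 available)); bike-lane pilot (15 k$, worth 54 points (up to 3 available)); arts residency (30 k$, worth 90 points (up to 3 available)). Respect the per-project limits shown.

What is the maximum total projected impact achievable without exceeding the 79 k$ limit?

358

Ranking by ratio (projected impact/k$): public wifi 5.09, mobile clinic 4.55, vaccination drive 4.19.
Greedy by ratio would take 2×public wifi: 66 k$ used, total 336.
Dropping public wifi frees 33 k$; slotting in 2×wetland restoration (46 k$) lifts the total to 358 at 79 k$.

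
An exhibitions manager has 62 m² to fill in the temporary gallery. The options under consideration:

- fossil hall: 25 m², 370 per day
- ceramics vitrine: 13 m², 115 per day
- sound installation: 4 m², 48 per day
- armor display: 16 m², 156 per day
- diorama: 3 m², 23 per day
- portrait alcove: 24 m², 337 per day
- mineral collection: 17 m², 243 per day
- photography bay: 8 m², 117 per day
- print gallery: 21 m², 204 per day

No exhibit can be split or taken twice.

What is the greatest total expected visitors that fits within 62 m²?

Filling by ratio: fossil hall + sound installation + diorama + mineral collection + photography bay for 801, with 5 m² left unused.
Dropping diorama and mineral collection frees 20 m²; slotting in portrait alcove (24 m²) lifts the total to 872 at 61 m².

872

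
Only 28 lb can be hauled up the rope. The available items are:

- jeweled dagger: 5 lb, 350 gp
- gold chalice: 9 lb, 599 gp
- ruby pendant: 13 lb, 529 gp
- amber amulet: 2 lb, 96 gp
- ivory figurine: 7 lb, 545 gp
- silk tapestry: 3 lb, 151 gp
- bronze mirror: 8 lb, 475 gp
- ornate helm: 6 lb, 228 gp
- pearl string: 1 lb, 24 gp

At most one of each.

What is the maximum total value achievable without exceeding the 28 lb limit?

By value per lb: ivory figurine 77.86, jeweled dagger 70.00, gold chalice 66.56, bronze mirror 59.38 lead.
A density-first pass picks jeweled dagger + gold chalice + amber amulet + ivory figurine + silk tapestry + pearl string — 1765 at 27 lb.
The 7 lb tied up in jeweled dagger and amber amulet is better spent on bronze mirror — total rises to 1794 (28 lb).
Next best is gold chalice + ivory figurine + silk tapestry + bronze mirror at 1770 (27 lb) — short by 24.

1794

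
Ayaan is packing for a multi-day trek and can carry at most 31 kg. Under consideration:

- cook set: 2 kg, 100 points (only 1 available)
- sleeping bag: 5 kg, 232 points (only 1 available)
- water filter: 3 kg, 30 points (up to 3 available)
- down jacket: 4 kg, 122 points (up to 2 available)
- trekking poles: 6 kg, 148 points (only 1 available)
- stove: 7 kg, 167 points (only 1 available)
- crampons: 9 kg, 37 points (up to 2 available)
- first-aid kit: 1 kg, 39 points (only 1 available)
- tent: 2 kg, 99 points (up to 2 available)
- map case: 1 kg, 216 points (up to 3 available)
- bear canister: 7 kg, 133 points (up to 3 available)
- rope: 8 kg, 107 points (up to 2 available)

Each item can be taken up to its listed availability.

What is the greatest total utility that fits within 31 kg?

1628

Density check — map case 216.00, cook set 50.00, tent 49.50, sleeping bag 46.40 are the best per kg.
A density-first pass picks cook set + sleeping bag + 2×down jacket + trekking poles + first-aid kit + 2×tent + 3×map case — 1609 at 29 kg.
The 6 kg tied up in trekking poles is better spent on stove — total rises to 1628 (30 kg).
The spare 1 kg is too small for any remaining item, and no exchange beats 1628.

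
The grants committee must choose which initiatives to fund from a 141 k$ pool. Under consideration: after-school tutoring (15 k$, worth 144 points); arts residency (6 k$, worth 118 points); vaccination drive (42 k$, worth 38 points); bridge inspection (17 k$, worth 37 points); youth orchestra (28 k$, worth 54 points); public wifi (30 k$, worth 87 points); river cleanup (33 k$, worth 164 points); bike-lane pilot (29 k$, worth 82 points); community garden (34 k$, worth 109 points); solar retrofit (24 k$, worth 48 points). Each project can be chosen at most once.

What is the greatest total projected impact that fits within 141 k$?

665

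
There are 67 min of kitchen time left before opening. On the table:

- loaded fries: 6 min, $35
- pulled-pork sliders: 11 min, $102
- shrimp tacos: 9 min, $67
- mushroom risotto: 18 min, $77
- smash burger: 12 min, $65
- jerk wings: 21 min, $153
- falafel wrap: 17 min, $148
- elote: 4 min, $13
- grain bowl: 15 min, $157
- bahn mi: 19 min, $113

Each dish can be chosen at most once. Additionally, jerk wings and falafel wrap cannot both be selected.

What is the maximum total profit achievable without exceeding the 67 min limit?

539

Density check — grain bowl 10.47, pulled-pork sliders 9.27, falafel wrap 8.71, shrimp tacos 7.44 are the best per min.
The ratio heuristic lands on loaded fries + pulled-pork sliders + shrimp tacos + falafel wrap + elote + grain bowl (522) but leaves 5 min idle.
Dropping loaded fries and elote frees 10 min; slotting in smash burger (12 min) lifts the total to 539 at 64 min.
The closest alternative, pulled-pork sliders + falafel wrap + elote + grain bowl + bahn mi, reaches only 533.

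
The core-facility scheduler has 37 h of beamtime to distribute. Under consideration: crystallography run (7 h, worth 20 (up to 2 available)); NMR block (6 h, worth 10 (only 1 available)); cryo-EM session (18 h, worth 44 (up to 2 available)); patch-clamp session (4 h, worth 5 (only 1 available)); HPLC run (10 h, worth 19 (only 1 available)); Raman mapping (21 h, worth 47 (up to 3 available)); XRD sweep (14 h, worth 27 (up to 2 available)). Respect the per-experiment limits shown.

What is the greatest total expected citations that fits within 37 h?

The ratio ordering already packs tightly: 2×crystallography run + cryo-EM session + patch-clamp session, 36 h, 89.
Nothing else within 37 h beats 89.

89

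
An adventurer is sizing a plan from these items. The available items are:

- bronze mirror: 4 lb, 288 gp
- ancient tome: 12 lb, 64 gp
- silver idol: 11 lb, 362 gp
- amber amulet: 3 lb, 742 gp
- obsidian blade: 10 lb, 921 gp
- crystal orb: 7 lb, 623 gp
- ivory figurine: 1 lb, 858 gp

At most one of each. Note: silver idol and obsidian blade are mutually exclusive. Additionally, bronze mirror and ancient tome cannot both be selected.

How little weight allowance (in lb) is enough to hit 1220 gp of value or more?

4

Minimise lb subject to total value ≥ 1220.
Taking amber amulet + ivory figurine gives 1600 (≥ 1220) for 4 lb.
Any bundle with less than 4 lb falls short of 1220.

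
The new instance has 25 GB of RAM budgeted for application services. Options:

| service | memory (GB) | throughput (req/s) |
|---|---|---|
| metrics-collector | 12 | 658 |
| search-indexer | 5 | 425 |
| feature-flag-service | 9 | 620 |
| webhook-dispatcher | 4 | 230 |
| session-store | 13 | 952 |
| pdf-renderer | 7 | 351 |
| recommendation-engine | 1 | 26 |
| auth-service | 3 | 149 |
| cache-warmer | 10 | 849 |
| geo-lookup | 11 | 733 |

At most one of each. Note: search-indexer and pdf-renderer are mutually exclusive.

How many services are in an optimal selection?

Optimal total is 1920.
One optimal bundle: search-indexer + feature-flag-service + recommendation-engine + cache-warmer (25 GB).
All optima have 4 services.

4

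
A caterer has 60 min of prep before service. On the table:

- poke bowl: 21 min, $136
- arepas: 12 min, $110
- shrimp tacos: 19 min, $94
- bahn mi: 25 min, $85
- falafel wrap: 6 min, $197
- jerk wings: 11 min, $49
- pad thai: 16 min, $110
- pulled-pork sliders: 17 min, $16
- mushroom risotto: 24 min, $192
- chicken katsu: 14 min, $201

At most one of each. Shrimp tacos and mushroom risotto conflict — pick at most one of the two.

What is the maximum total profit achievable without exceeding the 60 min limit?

700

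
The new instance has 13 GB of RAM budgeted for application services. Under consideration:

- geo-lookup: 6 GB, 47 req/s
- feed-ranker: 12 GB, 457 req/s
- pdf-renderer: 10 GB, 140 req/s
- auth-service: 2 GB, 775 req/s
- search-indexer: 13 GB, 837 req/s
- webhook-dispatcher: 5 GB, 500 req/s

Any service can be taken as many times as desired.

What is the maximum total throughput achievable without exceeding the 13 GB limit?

4650

6×auth-service uses 12 of the 13 GB and totals 4650.
Nothing else within 13 GB beats 4650.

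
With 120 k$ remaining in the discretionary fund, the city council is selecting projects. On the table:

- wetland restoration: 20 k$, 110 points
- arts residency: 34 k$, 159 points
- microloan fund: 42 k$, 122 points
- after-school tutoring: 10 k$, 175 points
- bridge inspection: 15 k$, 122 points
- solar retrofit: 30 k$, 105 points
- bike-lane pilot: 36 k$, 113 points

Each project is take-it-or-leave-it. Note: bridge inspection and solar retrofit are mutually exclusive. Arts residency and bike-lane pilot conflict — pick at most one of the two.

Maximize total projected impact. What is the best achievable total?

578

Taking arts residency + microloan fund + after-school tutoring + bridge inspection: 101 k$ used, 578 in projected impact.
Runner-up wetland restoration + arts residency + microloan fund + after-school tutoring tops out at 566.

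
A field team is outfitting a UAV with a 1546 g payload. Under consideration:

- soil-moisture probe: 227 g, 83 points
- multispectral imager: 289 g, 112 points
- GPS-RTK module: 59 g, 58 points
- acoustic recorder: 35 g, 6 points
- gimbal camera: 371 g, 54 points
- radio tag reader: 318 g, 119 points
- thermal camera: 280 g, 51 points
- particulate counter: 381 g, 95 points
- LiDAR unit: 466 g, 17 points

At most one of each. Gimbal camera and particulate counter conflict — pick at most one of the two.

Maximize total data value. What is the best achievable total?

477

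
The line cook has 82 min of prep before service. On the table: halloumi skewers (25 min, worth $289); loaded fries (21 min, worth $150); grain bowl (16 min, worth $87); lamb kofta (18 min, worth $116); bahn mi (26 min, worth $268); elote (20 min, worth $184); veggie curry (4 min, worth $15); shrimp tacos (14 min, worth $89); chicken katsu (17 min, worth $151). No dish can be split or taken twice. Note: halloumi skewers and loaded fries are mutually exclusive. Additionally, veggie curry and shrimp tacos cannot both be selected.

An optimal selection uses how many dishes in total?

4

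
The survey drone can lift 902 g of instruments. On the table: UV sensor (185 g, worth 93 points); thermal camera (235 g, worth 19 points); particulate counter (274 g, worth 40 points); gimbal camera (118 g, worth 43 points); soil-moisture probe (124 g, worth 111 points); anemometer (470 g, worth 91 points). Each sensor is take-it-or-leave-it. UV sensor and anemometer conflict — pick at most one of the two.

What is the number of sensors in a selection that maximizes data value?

4

Best achievable data value is 287.
UV sensor + particulate counter + gimbal camera + soil-moisture probe hits 287 at 701 g.
All optima have 4 sensors.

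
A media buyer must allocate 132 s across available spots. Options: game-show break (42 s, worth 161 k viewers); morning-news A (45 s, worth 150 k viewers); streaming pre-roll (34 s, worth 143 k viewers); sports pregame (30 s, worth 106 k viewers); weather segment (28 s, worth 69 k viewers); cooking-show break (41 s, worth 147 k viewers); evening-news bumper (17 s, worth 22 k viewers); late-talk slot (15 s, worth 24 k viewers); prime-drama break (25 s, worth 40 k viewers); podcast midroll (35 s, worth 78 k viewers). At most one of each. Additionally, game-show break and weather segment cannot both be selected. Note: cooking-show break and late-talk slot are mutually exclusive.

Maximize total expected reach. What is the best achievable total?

458

Density check — streaming pre-roll 4.21, game-show break 3.83, cooking-show break 3.59 are the best per s.
Best packing: game-show break + morning-news A + cooking-show break — 128 s, 458 total.
Next best is game-show break + morning-news A + streaming pre-roll at 454 (121 s) — short by 4.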